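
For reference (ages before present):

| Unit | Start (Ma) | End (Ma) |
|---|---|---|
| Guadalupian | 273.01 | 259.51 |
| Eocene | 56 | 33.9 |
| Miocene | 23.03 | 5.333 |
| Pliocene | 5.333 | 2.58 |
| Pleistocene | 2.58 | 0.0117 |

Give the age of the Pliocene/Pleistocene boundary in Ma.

The Pliocene ends and the Pleistocene begins at 2.58 Ma.

2.58 Ma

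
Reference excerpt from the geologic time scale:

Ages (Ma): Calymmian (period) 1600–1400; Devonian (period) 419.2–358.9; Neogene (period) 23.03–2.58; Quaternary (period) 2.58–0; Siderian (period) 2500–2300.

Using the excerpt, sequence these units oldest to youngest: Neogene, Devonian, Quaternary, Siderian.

Siderian, then Devonian, then Neogene, then Quaternary

Read off each span (Ma): Neogene 23.03–2.58; Devonian 419.2–358.9; Quaternary 2.58–0; Siderian 2500–2300.
Larger Ma is older, so oldest→youngest is Siderian, Devonian, Neogene, Quaternary.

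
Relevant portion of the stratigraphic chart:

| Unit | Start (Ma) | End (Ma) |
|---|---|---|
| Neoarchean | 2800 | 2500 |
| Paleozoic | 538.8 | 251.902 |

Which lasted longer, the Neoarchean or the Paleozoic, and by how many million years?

Neoarchean, by 13.102 million years

Neoarchean: 2800 − 2500 = 300 Myr.
Paleozoic: 538.8 − 251.902 = 286.898 Myr.
Difference: 300 − 286.898 = 13.102 Myr, so the Neoarchean was longer.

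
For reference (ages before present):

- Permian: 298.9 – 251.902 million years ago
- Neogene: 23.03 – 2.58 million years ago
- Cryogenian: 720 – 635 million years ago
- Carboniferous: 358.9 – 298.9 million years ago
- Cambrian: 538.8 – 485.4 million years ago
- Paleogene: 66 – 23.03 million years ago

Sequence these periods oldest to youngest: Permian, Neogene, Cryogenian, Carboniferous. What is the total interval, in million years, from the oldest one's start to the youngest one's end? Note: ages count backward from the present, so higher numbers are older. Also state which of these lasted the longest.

Cryogenian, Carboniferous, Permian, Neogene; total span 717.42 Myr; longest is Cryogenian

Start ages (Ma): Cryogenian 720, Carboniferous 358.9, Permian 298.9, Neogene 23.03.
Ordered oldest to youngest: Cryogenian, Carboniferous, Permian, Neogene.
Span = 720 − 2.58 = 717.42 Myr.
Durations: Permian 46.998, Cryogenian 85, Neogene 20.45, Carboniferous 60 → longest is Cryogenian (85 Myr).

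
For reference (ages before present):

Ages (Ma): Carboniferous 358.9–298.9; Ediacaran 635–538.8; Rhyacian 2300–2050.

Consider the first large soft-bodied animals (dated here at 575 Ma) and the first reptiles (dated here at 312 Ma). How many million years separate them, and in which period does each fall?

Elapsed time: 575 − 312 = 263 Myr.
575 Ma lies within 635–538.8 Ma: Ediacaran.
312 Ma lies within 358.9–298.9 Ma: Carboniferous.

263 million years apart; the first in the Ediacaran, the second in the Carboniferous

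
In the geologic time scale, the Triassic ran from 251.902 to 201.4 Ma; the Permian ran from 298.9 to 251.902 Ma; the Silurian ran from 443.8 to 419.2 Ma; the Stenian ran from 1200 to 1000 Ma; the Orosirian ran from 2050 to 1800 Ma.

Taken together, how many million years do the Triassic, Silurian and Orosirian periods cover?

Each duration: Triassic = 50.502; Silurian = 24.6; Orosirian = 250.
Sum: 50.502 + 24.6 + 250 = 325.102 Myr.

325.102 million years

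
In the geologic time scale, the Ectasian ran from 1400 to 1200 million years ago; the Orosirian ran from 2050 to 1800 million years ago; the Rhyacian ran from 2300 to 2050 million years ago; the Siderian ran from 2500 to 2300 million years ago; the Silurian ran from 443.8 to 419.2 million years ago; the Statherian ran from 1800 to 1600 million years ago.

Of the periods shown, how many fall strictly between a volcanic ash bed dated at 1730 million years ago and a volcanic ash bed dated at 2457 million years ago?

2

2457 Ma sits inside the Siderian (2500–2300) and 1730 Ma inside the Statherian (1800–1600); neither of those is wholly between the two dates.
The listed periods lying completely between them are Rhyacian, Orosirian — 2 in all.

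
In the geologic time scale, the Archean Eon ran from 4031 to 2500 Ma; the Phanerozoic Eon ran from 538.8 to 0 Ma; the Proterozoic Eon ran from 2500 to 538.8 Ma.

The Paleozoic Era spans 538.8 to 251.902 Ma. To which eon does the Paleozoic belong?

Phanerozoic

The Paleozoic (538.8–251.902 Ma) lies entirely within 538.8–0 Ma, the Phanerozoic Eon.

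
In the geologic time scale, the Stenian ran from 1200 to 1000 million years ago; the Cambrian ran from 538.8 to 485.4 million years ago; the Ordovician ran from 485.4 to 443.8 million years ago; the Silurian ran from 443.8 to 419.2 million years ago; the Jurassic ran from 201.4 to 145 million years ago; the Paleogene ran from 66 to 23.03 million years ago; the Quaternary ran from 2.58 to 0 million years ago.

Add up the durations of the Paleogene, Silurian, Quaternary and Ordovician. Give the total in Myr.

Duration is start − end for each: (66 − 23.03) + (443.8 − 419.2) + (2.58 − 0) + (485.4 − 443.8).
That is 42.97 + 24.6 + 2.58 + 41.6, which totals 111.75 million years.

111.75 million years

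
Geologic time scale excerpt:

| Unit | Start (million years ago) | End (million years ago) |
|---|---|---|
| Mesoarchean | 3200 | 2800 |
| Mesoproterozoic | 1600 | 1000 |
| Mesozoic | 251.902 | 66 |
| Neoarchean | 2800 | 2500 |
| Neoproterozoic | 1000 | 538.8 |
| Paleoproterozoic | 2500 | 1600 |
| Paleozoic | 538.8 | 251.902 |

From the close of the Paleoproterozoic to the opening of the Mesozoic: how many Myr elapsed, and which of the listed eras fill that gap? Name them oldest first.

1348.098 million years; Mesoproterozoic, Neoproterozoic, Paleozoic

End of Paleoproterozoic = 1600 Ma; start of Mesozoic = 251.902 Ma.
Gap = 1600 − 251.902 = 1348.098 Myr.
Eras wholly inside 1600–251.902 Ma: Mesoproterozoic (1600–1000), Neoproterozoic (1000–538.8), Paleozoic (538.8–251.902).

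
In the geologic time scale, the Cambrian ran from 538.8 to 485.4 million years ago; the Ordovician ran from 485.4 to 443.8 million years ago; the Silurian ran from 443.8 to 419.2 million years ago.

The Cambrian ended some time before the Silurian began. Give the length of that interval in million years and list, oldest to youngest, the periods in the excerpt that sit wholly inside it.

The Cambrian closes at 485.4 Ma and the Silurian opens at 443.8 Ma, so the interval is 485.4 − 443.8 = 41.6 Myr.
A period fits inside if it starts at or after 485.4 Ma and ends at or before 443.8 Ma; oldest first that gives Ordovician.

41.6 million years; Ordovician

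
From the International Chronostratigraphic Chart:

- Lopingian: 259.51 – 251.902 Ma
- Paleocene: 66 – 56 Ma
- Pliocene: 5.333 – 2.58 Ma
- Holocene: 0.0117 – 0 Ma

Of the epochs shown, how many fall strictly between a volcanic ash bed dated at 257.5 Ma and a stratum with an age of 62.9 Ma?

Checking each listed span, none has both start < 257.5 Ma and end > 62.9 Ma — every epoch straddles one of the two dates or lies outside them — so the count is 0.

0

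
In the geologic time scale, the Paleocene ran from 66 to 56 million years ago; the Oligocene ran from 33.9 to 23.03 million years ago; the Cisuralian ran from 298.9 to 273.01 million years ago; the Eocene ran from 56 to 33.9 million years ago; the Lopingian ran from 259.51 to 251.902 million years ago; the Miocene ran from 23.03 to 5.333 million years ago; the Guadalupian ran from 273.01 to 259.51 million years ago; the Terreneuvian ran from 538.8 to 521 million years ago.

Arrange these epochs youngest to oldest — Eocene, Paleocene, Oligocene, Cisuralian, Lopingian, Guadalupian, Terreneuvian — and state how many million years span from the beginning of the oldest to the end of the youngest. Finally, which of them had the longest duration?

From the excerpt: Eocene 56–33.9; Paleocene 66–56; Oligocene 33.9–23.03; Cisuralian 298.9–273.01; Lopingian 259.51–251.902; Guadalupian 273.01–259.51; Terreneuvian 538.8–521 (Ma).
Larger Ma is earlier, so the oldest is Terreneuvian and the youngest is Oligocene; youngest to oldest: Oligocene, Eocene, Paleocene, Lopingian, Guadalupian, Cisuralian, Terreneuvian.
Oldest start 538.8 minus youngest end 23.03 gives 515.77 Myr overall.
Individual lengths (start − end): Oligocene 10.87; Paleocene 10; Cisuralian 25.89; Terreneuvian 17.8; Guadalupian 13.5; Eocene 22.1; Lopingian 7.608. The largest is Cisuralian at 25.89 Myr.

Oligocene, Eocene, Paleocene, Lopingian, Guadalupian, Cisuralian, Terreneuvian; total span 515.77 Myr; longest is Cisuralian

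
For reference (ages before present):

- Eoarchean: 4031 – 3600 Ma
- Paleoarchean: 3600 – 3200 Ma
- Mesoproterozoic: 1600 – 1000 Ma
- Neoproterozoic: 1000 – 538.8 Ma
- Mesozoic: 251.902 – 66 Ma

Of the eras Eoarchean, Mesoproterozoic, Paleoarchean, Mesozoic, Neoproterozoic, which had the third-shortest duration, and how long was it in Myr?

Durations: Eoarchean 431; Mesoproterozoic 600; Paleoarchean 400; Mesozoic 185.902; Neoproterozoic 461.2 Myr.
Sorted shortest-first: Mesozoic (185.902), Paleoarchean (400), Eoarchean (431), Neoproterozoic (461.2), Mesoproterozoic (600).
The third shortest is Eoarchean at 431 Myr.

Eoarchean, 431 million years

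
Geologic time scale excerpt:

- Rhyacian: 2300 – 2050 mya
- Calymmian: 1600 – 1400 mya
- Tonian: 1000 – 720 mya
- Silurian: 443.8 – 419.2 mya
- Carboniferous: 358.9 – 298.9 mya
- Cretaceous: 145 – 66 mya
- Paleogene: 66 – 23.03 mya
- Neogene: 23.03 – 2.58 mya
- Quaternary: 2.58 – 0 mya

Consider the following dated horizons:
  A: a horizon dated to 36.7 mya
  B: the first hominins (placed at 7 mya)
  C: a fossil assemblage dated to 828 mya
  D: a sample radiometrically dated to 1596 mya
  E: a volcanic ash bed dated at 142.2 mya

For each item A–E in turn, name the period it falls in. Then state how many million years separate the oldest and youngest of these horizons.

Match each age against the start–end ranges in the excerpt: A = 36.7 Ma → Paleogene (66–23.03); B = 7 Ma → Neogene (23.03–2.58); C = 828 Ma → Tonian (1000–720); D = 1596 Ma → Calymmian (1600–1400); E = 142.2 Ma → Cretaceous (145–66).
The largest age is 1596 Ma and the smallest is 7 Ma; their difference is 1589 Myr.

A — Paleogene; B — Neogene; C — Tonian; D — Calymmian; E — Cretaceous; span 1589 million years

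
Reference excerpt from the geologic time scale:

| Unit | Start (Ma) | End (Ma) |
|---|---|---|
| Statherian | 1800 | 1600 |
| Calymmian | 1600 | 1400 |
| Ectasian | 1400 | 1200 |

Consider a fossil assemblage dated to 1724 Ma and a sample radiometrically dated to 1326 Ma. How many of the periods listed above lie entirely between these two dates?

1

The older date is 1724 Ma and the younger is 1326 Ma.
Periods with start < 1724 and end > 1326 Ma: Calymmian (1600–1400).
That is 1 complete period.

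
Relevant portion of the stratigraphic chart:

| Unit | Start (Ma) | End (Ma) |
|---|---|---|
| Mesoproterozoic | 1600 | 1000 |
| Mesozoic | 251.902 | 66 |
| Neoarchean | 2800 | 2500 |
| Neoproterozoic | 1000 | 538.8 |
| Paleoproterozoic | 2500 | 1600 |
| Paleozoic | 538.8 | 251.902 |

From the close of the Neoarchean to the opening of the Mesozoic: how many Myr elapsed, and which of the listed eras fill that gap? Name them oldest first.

2248.098 million years; Paleoproterozoic, Mesoproterozoic, Neoproterozoic, Paleozoic

The Neoarchean closes at 2500 Ma and the Mesozoic opens at 251.902 Ma, so the interval is 2500 − 251.902 = 2248.098 Myr.
An era fits inside if it starts at or after 2500 Ma and ends at or before 251.902 Ma; oldest first that gives Paleoproterozoic, Mesoproterozoic, Neoproterozoic, Paleozoic.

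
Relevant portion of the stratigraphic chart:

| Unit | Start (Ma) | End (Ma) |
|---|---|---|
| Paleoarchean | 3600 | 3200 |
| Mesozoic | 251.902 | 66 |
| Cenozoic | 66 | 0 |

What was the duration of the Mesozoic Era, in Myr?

251.902 − 66 = 185.902 million years.

185.902 million years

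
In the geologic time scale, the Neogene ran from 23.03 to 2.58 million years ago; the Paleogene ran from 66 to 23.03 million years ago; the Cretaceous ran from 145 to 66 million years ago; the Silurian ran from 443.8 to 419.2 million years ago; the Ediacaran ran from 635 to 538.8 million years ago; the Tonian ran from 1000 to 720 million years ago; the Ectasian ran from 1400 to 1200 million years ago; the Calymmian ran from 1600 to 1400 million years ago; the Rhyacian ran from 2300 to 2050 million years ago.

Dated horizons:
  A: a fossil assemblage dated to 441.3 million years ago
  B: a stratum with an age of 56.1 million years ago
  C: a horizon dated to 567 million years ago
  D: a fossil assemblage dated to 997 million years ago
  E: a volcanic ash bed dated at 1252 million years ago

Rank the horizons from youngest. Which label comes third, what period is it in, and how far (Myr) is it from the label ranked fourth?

C, in the Ediacaran; 430 million years to D

Sorted youngest-first by Ma: B (56.1), A (441.3), C (567), D (997), E (1252).
The third youngest is C at 567 Ma, which lies in 635–538.8 Ma: the Ediacaran.
The fourth youngest is D at 997 Ma; separation = |567 − 997| = 430 Myr.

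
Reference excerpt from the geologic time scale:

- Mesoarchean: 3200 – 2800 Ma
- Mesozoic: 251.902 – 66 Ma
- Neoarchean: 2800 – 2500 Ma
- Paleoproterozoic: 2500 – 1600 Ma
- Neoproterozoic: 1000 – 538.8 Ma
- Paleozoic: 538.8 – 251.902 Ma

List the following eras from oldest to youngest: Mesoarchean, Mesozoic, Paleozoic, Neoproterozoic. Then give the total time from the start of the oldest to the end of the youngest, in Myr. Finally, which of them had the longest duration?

Mesoarchean, Neoproterozoic, Paleozoic, Mesozoic; total span 3134 Myr; longest is Neoproterozoic

From the excerpt: Mesoarchean 3200–2800; Mesozoic 251.902–66; Paleozoic 538.8–251.902; Neoproterozoic 1000–538.8 (Ma).
Larger Ma is earlier, so the oldest is Mesoarchean and the youngest is Mesozoic; oldest to youngest: Mesoarchean, Neoproterozoic, Paleozoic, Mesozoic.
Oldest start 3200 minus youngest end 66 gives 3134 Myr overall.
Individual lengths (start − end): Neoproterozoic 461.2; Mesozoic 185.902; Paleozoic 286.898; Mesoarchean 400. The largest is Neoproterozoic at 461.2 Myr.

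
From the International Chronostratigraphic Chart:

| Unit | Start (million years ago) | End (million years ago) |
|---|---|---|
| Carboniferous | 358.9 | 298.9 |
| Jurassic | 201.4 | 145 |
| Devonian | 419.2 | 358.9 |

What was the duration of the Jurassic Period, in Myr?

201.4 − 145 = 56.4 million years.

56.4 million years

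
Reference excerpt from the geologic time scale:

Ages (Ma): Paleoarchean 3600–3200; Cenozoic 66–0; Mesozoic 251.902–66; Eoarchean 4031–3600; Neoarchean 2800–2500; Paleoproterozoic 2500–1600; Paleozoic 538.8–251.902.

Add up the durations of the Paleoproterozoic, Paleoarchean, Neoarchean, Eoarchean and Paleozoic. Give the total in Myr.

Each duration: Paleoproterozoic = 900; Paleoarchean = 400; Neoarchean = 300; Eoarchean = 431; Paleozoic = 286.898.
Sum: 900 + 400 + 300 + 431 + 286.898 = 2317.898 Myr.

2317.898 million years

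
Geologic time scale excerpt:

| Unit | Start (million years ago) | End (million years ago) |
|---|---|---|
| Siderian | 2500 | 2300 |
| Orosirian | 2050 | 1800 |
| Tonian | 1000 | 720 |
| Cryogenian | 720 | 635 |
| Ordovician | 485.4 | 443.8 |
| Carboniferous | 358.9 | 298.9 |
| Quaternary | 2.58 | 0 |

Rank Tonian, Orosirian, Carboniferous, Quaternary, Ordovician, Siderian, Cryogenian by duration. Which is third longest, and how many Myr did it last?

Durations: Tonian 280; Orosirian 250; Carboniferous 60; Quaternary 2.58; Ordovician 41.6; Siderian 200; Cryogenian 85 Myr.
Sorted longest-first: Tonian (280), Orosirian (250), Siderian (200), Cryogenian (85), Carboniferous (60), Ordovician (41.6), Quaternary (2.58).
The third longest is Siderian at 200 Myr.

Siderian, 200 million years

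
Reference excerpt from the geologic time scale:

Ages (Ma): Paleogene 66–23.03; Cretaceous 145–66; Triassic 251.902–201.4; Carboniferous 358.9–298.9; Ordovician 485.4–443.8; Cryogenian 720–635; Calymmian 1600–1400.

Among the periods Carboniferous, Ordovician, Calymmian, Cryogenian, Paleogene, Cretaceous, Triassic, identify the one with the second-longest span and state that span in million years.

Cryogenian, 85 million years

Durations: Carboniferous 60; Ordovician 41.6; Calymmian 200; Cryogenian 85; Paleogene 42.97; Cretaceous 79; Triassic 50.502 Myr.
Sorted longest-first: Calymmian (200), Cryogenian (85), Cretaceous (79), Carboniferous (60), Triassic (50.502), Paleogene (42.97), Ordovician (41.6).
The second longest is Cryogenian at 85 Myr.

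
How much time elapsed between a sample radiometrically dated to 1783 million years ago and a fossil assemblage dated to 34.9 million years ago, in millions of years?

1783 − 34.9 = 1748.1 million years.

1748.1 million years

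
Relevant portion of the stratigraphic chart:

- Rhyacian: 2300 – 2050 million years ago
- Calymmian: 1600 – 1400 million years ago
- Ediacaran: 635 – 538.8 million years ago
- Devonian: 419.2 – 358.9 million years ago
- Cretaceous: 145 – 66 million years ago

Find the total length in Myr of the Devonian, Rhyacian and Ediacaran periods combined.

406.5 million years

Each duration: Devonian = 60.3; Rhyacian = 250; Ediacaran = 96.2.
Sum: 60.3 + 250 + 96.2 = 406.5 Myr.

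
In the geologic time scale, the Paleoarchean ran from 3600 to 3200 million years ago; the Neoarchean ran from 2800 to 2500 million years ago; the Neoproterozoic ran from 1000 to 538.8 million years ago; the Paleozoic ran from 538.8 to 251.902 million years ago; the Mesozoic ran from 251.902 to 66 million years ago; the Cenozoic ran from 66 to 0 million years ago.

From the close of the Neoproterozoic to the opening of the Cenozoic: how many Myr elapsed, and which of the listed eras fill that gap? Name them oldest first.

472.8 million years; Paleozoic, Mesozoic

The Neoproterozoic closes at 538.8 Ma and the Cenozoic opens at 66 Ma, so the interval is 538.8 − 66 = 472.8 Myr.
An era fits inside if it starts at or after 538.8 Ma and ends at or before 66 Ma; oldest first that gives Paleozoic, Mesozoic.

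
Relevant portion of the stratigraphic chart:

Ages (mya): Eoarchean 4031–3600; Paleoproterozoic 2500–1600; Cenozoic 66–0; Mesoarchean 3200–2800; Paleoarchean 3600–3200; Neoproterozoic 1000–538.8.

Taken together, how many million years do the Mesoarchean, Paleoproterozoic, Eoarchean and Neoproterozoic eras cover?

Each duration: Mesoarchean = 400; Paleoproterozoic = 900; Eoarchean = 431; Neoproterozoic = 461.2.
Sum: 400 + 900 + 431 + 461.2 = 2192.2 Myr.

2192.2 million years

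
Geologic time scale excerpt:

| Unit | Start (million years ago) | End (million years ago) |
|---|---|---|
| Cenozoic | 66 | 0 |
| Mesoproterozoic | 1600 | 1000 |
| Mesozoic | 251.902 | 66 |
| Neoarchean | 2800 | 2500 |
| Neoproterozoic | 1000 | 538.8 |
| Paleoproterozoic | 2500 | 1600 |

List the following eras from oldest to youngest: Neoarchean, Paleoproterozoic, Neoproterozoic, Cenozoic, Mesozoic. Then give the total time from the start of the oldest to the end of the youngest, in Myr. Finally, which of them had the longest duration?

From the excerpt: Neoarchean 2800–2500; Paleoproterozoic 2500–1600; Neoproterozoic 1000–538.8; Cenozoic 66–0; Mesozoic 251.902–66 (Ma).
Larger Ma is earlier, so the oldest is Neoarchean and the youngest is Cenozoic; oldest to youngest: Neoarchean, Paleoproterozoic, Neoproterozoic, Mesozoic, Cenozoic.
Oldest start 2800 minus youngest end 0 gives 2800 Myr overall.
Individual lengths (start − end): Neoproterozoic 461.2; Cenozoic 66; Paleoproterozoic 900; Neoarchean 300; Mesozoic 185.902. The largest is Paleoproterozoic at 900 Myr.

Neoarchean → Paleoproterozoic → Neoproterozoic → Mesozoic → Cenozoic; total span 2800 Myr; longest is Paleoproterozoic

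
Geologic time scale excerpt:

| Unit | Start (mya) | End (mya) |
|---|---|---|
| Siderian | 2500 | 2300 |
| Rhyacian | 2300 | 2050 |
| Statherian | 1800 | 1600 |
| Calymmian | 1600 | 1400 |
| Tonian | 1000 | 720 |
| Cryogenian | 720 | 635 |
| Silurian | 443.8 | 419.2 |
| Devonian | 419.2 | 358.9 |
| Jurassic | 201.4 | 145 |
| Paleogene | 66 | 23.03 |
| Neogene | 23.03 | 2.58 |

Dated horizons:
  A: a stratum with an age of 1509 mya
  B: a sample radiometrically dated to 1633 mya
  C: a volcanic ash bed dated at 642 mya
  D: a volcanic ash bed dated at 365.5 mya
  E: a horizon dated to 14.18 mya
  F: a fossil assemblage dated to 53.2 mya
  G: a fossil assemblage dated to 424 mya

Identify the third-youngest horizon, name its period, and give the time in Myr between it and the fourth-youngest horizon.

D, in the Devonian; 58.5 million years to G

Sorted youngest-first by Ma: E (14.18), F (53.2), D (365.5), G (424), C (642), A (1509), B (1633).
The third youngest is D at 365.5 Ma, which lies in 419.2–358.9 Ma: the Devonian.
The fourth youngest is G at 424 Ma; separation = |365.5 − 424| = 58.5 Myr.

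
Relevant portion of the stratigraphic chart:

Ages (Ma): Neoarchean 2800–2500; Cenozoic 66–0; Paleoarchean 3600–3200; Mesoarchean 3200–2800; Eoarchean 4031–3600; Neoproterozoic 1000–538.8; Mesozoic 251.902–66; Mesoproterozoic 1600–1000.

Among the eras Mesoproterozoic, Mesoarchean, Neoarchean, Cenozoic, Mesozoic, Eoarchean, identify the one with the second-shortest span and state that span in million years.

Durations: Mesoproterozoic 600; Mesoarchean 400; Neoarchean 300; Cenozoic 66; Mesozoic 185.902; Eoarchean 431 Myr.
Sorted shortest-first: Cenozoic (66), Mesozoic (185.902), Neoarchean (300), Mesoarchean (400), Eoarchean (431), Mesoproterozoic (600).
The second shortest is Mesozoic at 185.902 Myr.

Mesozoic, 185.902 million years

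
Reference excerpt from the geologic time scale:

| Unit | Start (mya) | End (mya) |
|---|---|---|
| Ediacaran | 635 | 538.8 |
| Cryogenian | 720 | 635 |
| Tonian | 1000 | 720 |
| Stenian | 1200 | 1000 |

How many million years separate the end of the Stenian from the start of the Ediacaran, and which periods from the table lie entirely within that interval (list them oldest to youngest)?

End of Stenian = 1000 Ma; start of Ediacaran = 635 Ma.
Gap = 1000 − 635 = 365 Myr.
Periods wholly inside 1000–635 Ma: Tonian (1000–720), Cryogenian (720–635).

365 million years; Tonian, Cryogenian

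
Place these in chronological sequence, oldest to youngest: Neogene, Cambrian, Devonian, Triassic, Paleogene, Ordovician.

Cambrian → Ordovician → Devonian → Triassic → Paleogene → Neogene

Era membership (oldest first within each) — Paleozoic: Cambrian, Ordovician, Devonian; Mesozoic: Triassic; Cenozoic: Paleogene, Neogene. Paleozoic precedes Mesozoic, which precedes Cenozoic. Concatenating the groups in that era order gives oldest to youngest directly.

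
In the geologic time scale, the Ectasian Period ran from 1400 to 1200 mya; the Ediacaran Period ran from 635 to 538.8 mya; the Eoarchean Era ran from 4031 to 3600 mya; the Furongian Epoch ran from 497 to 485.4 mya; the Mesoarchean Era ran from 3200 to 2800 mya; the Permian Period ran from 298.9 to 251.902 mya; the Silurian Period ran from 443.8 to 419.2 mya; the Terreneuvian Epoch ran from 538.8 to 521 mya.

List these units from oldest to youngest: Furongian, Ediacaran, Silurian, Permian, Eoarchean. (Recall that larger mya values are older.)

Eoarchean, then Ediacaran, then Furongian, then Silurian, then Permian

The oldest of these is Eoarchean (starts 4031 Ma) and the youngest is Permian (ends 251.902 Ma).
In between, by decreasing start age: Ediacaran (635), Furongian (497), Silurian (443.8).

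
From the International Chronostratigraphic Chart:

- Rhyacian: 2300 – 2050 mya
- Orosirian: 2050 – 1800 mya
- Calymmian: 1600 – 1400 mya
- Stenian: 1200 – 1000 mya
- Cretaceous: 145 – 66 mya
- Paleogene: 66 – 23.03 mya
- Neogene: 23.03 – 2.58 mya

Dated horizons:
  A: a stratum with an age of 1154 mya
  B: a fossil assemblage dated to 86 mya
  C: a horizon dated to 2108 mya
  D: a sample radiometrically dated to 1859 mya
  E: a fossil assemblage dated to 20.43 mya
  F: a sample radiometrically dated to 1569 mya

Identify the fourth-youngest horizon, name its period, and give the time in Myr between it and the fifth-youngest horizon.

Sorted youngest-first by Ma: E (20.43), B (86), A (1154), F (1569), D (1859), C (2108).
The fourth youngest is F at 1569 Ma, which lies in 1600–1400 Ma: the Calymmian.
The fifth youngest is D at 1859 Ma; separation = |1569 − 1859| = 290 Myr.

F, in the Calymmian; 290 million years to D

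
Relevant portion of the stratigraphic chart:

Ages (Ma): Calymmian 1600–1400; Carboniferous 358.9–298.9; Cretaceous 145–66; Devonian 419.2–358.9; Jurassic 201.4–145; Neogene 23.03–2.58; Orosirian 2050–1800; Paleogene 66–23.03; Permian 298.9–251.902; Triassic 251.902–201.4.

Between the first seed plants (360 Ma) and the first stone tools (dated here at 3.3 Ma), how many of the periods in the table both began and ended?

6

360 Ma sits inside the Devonian (419.2–358.9) and 3.3 Ma inside the Neogene (23.03–2.58); neither of those is wholly between the two dates.
The listed periods lying completely between them are Carboniferous, Permian, Triassic, Jurassic, Cretaceous, Paleogene — 6 in all.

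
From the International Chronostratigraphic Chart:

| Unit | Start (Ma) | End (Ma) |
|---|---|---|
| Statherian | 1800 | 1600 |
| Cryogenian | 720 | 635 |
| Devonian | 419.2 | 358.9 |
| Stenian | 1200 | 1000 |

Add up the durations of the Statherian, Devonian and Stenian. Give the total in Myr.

Each duration: Statherian = 200; Devonian = 60.3; Stenian = 200.
Sum: 200 + 60.3 + 200 = 460.3 Myr.

460.3 million years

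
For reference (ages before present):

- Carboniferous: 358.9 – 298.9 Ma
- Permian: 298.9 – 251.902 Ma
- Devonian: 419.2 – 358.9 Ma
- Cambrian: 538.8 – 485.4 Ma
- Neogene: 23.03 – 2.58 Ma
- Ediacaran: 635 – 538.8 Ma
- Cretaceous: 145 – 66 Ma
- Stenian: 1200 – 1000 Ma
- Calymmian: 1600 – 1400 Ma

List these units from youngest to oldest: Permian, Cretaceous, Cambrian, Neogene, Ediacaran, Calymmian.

Sorting by start age (ascending Ma, since larger Ma = older): Neogene start 23.03, Cretaceous start 145, Permian start 298.9, Cambrian start 538.8, Ediacaran start 635, Calymmian start 1600.

Neogene, Cretaceous, Permian, Cambrian, Ediacaran, Calymmian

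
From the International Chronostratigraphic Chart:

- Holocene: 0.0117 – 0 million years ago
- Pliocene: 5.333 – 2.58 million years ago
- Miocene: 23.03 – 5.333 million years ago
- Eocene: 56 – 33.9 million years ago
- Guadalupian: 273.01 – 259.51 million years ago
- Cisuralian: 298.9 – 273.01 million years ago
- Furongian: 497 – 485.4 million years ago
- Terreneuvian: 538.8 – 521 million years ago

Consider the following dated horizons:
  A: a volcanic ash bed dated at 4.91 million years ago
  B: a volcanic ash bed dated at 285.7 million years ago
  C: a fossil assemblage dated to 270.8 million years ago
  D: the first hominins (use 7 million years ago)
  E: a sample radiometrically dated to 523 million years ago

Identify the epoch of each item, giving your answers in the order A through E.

A — Pliocene; B — Cisuralian; C — Guadalupian; D — Miocene; E — Terreneuvian

Match each age against the start–end ranges in the excerpt: A = 4.91 Ma → Pliocene (5.333–2.58); B = 285.7 Ma → Cisuralian (298.9–273.01); C = 270.8 Ma → Guadalupian (273.01–259.51); D = 7 Ma → Miocene (23.03–5.333); E = 523 Ma → Terreneuvian (538.8–521).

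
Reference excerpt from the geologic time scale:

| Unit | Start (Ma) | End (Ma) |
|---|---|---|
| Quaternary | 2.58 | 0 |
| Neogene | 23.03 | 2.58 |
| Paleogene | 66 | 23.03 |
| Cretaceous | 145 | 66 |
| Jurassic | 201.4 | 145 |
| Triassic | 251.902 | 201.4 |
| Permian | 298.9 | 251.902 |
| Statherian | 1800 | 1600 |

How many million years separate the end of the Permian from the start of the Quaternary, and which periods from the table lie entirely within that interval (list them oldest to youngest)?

249.322 million years; Triassic, Jurassic, Cretaceous, Paleogene, Neogene

The Permian closes at 251.902 Ma and the Quaternary opens at 2.58 Ma, so the interval is 251.902 − 2.58 = 249.322 Myr.
A period fits inside if it starts at or after 251.902 Ma and ends at or before 2.58 Ma; oldest first that gives Triassic, Jurassic, Cretaceous, Paleogene, Neogene.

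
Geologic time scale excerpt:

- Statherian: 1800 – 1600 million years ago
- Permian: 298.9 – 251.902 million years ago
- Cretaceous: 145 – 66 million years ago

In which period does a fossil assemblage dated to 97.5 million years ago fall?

97.5 Ma lies between 145 and 66 Ma, so it falls in the Cretaceous.

Cretaceous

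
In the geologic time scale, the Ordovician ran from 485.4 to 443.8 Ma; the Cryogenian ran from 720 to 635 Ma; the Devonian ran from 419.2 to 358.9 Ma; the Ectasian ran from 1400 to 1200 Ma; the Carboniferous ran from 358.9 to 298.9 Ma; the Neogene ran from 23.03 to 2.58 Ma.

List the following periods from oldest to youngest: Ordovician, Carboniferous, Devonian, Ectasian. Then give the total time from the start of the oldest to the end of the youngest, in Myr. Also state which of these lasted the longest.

From the excerpt: Ordovician 485.4–443.8; Carboniferous 358.9–298.9; Devonian 419.2–358.9; Ectasian 1400–1200 (Ma).
Larger Ma is earlier, so the oldest is Ectasian and the youngest is Carboniferous; oldest to youngest: Ectasian, Ordovician, Devonian, Carboniferous.
Oldest start 1400 minus youngest end 298.9 gives 1101.1 Myr overall.
Individual lengths (start − end): Carboniferous 60; Ectasian 200; Ordovician 41.6; Devonian 60.3. The largest is Ectasian at 200 Myr.

Ectasian → Ordovician → Devonian → Carboniferous; total span 1101.1 Myr; longest is Ectasian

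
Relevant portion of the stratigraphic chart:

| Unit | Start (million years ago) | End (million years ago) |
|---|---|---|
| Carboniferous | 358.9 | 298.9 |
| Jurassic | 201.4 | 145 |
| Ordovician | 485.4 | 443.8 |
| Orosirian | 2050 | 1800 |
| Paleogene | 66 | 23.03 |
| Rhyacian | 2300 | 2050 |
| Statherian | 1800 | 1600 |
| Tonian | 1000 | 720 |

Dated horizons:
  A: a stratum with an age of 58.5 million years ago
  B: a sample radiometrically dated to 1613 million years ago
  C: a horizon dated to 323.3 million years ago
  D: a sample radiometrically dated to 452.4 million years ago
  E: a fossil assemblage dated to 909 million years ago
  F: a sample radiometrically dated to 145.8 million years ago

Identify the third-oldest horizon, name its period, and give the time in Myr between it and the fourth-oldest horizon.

Larger Ma means older, so oldest first: B 1613 > E 909 > D 452.4 > C 323.3 > F 145.8 > A 58.5.
Counting 3 along gives D (452.4 Ma); the excerpt puts that inside the Ordovician, 485.4–443.8 Ma.
Next in line is C (323.3 Ma), and 452.4 − 323.3 = 129.1 Myr.

D, in the Ordovician; 129.1 million years to C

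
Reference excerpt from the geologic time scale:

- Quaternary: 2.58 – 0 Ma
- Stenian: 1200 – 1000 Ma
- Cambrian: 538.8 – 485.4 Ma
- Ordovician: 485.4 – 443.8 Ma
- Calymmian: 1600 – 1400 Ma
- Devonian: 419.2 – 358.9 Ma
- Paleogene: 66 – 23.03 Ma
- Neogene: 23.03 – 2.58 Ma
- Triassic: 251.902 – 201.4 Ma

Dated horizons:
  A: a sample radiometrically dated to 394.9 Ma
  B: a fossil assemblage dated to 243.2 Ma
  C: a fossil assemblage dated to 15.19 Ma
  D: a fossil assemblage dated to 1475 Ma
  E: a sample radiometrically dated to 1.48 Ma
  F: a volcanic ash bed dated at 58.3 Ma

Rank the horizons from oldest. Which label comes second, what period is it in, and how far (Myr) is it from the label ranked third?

A, in the Devonian; 151.7 million years to B

Sorted oldest-first by Ma: D (1475), A (394.9), B (243.2), F (58.3), C (15.19), E (1.48).
The second oldest is A at 394.9 Ma, which lies in 419.2–358.9 Ma: the Devonian.
The third oldest is B at 243.2 Ma; separation = |394.9 − 243.2| = 151.7 Myr.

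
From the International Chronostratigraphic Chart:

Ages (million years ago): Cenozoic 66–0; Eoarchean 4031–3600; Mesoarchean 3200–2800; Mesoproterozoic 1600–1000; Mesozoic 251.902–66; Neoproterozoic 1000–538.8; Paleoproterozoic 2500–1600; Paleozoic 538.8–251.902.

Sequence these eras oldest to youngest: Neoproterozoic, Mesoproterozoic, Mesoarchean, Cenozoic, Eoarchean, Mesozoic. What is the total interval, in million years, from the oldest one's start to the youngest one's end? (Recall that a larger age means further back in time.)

Eoarchean, Mesoarchean, Mesoproterozoic, Neoproterozoic, Mesozoic, Cenozoic; total span 4031 Myr

Start ages (Ma): Eoarchean 4031, Mesoarchean 3200, Mesoproterozoic 1600, Neoproterozoic 1000, Mesozoic 251.902, Cenozoic 66.
Ordered oldest to youngest: Eoarchean, Mesoarchean, Mesoproterozoic, Neoproterozoic, Mesozoic, Cenozoic.
Span = 4031 − 0 = 4031 Myr.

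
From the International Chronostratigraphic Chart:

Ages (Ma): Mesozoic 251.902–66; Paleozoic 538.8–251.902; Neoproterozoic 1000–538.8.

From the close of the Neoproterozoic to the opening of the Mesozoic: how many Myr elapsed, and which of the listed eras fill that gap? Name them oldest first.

End of Neoproterozoic = 538.8 Ma; start of Mesozoic = 251.902 Ma.
Gap = 538.8 − 251.902 = 286.898 Myr.
Eras wholly inside 538.8–251.902 Ma: Paleozoic (538.8–251.902).

286.898 million years; Paleozoic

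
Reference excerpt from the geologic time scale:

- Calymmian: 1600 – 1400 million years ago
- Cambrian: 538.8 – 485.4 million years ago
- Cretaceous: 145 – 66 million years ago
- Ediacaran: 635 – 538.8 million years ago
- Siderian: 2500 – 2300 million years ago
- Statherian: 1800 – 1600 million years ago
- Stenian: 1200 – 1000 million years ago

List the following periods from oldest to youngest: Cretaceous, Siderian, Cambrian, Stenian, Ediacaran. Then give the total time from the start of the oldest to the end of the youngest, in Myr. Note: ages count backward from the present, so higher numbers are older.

Start ages (Ma): Siderian 2500, Stenian 1200, Ediacaran 635, Cambrian 538.8, Cretaceous 145.
Ordered oldest to youngest: Siderian, Stenian, Ediacaran, Cambrian, Cretaceous.
Span = 2500 − 66 = 2434 Myr.

Siderian → Stenian → Ediacaran → Cambrian → Cretaceous; total span 2434 Myr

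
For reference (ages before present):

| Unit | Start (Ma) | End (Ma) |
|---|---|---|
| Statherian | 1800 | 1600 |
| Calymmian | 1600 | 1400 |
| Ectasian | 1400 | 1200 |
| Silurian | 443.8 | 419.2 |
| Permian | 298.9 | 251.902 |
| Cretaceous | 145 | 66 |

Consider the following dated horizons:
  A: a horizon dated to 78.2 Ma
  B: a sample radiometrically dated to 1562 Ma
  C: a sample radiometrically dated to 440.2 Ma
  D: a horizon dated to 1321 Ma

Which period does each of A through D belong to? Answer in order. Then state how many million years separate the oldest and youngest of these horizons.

A — Cretaceous; B — Calymmian; C — Silurian; D — Ectasian; span 1483.8 million years

A: 78.2 Ma lies in 145–66 Ma, so Cretaceous.
B: 1562 Ma lies in 1600–1400 Ma, so Calymmian.
C: 440.2 Ma lies in 443.8–419.2 Ma, so Silurian.
D: 1321 Ma lies in 1400–1200 Ma, so Ectasian.
Oldest = 1562 Ma, youngest = 78.2 Ma → span 1483.8 Myr.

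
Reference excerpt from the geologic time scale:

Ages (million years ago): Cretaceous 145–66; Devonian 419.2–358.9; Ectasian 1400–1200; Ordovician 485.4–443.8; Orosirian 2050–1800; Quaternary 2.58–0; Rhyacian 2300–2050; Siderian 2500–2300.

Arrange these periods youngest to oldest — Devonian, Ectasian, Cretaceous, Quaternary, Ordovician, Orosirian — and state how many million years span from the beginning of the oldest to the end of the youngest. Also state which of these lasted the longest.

Quaternary, Cretaceous, Devonian, Ordovician, Ectasian, Orosirian; total span 2050 Myr; longest is Orosirian

From the excerpt: Devonian 419.2–358.9; Ectasian 1400–1200; Cretaceous 145–66; Quaternary 2.58–0; Ordovician 485.4–443.8; Orosirian 2050–1800 (Ma).
Larger Ma is earlier, so the oldest is Orosirian and the youngest is Quaternary; youngest to oldest: Quaternary, Cretaceous, Devonian, Ordovician, Ectasian, Orosirian.
Oldest start 2050 minus youngest end 0 gives 2050 Myr overall.
Individual lengths (start − end): Quaternary 2.58; Cretaceous 79; Ordovician 41.6; Orosirian 250; Ectasian 200; Devonian 60.3. The largest is Orosirian at 250 Myr.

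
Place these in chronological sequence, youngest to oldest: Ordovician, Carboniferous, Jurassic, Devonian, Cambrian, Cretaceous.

Cretaceous, then Jurassic, then Carboniferous, then Devonian, then Ordovician, then Cambrian

Group by era (each group listed oldest first) — Paleozoic: Cambrian, Ordovician, Devonian, Carboniferous; Mesozoic: Jurassic, Cretaceous. The eras run Paleozoic → Mesozoic → Cenozoic. Concatenating the groups in that era order and then reversing gives youngest to oldest.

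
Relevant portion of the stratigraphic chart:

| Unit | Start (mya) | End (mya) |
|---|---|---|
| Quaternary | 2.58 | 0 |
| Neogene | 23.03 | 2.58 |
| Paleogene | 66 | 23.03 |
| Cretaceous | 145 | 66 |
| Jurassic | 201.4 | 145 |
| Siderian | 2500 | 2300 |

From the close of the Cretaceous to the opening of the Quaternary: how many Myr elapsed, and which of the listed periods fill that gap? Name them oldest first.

63.42 million years; Paleogene, Neogene

The Cretaceous closes at 66 Ma and the Quaternary opens at 2.58 Ma, so the interval is 66 − 2.58 = 63.42 Myr.
A period fits inside if it starts at or after 66 Ma and ends at or before 2.58 Ma; oldest first that gives Paleogene, Neogene.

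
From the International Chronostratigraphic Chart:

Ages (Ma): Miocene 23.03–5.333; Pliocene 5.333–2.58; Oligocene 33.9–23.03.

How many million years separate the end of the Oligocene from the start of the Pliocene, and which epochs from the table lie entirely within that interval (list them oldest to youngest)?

17.697 million years; Miocene

End of Oligocene = 23.03 Ma; start of Pliocene = 5.333 Ma.
Gap = 23.03 − 5.333 = 17.697 Myr.
Epochs wholly inside 23.03–5.333 Ma: Miocene (23.03–5.333).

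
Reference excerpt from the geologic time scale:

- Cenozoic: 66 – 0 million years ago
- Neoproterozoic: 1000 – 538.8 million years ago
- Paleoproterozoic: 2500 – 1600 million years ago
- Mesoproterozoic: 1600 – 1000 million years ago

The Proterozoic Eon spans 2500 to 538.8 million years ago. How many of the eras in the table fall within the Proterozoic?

3

Eras inside 2500–538.8 Ma: Paleoproterozoic, Mesoproterozoic, Neoproterozoic — 3 in total.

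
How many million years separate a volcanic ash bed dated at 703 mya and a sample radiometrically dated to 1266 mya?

563 million years

1266 − 703 = 563 million years.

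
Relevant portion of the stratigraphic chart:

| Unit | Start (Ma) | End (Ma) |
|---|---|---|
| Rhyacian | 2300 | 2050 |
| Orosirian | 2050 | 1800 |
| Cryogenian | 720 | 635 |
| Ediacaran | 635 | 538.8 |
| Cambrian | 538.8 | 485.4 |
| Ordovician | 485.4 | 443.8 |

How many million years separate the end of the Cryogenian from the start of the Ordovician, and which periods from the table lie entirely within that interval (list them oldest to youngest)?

End of Cryogenian = 635 Ma; start of Ordovician = 485.4 Ma.
Gap = 635 − 485.4 = 149.6 Myr.
Periods wholly inside 635–485.4 Ma: Ediacaran (635–538.8), Cambrian (538.8–485.4).

149.6 million years; Ediacaran, Cambrian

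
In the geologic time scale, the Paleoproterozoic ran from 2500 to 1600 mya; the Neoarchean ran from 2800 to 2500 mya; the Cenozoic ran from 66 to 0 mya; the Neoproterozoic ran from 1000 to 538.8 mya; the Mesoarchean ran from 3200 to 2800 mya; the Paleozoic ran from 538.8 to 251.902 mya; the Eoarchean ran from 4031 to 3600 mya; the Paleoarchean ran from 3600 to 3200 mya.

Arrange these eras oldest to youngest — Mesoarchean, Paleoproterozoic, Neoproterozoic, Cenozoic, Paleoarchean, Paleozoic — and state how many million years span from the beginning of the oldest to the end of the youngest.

From the excerpt: Mesoarchean 3200–2800; Paleoproterozoic 2500–1600; Neoproterozoic 1000–538.8; Cenozoic 66–0; Paleoarchean 3600–3200; Paleozoic 538.8–251.902 (Ma).
Larger Ma is earlier, so the oldest is Paleoarchean and the youngest is Cenozoic; oldest to youngest: Paleoarchean, Mesoarchean, Paleoproterozoic, Neoproterozoic, Paleozoic, Cenozoic.
Oldest start 3600 minus youngest end 0 gives 3600 Myr overall.

Paleoarchean → Mesoarchean → Paleoproterozoic → Neoproterozoic → Paleozoic → Cenozoic; total span 3600 Myr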